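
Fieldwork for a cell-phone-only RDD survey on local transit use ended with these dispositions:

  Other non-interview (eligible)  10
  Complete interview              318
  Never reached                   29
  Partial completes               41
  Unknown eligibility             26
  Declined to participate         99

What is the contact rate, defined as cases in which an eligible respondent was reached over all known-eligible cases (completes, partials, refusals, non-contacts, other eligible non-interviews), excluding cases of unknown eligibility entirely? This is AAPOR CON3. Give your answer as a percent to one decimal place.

94.2%

Num = 318 + 41 + 99 + 10 = 468
Denom = 318 + 41 + 99 + 29 + 10 = 497
CON3 = 468 / 497 = 0.9416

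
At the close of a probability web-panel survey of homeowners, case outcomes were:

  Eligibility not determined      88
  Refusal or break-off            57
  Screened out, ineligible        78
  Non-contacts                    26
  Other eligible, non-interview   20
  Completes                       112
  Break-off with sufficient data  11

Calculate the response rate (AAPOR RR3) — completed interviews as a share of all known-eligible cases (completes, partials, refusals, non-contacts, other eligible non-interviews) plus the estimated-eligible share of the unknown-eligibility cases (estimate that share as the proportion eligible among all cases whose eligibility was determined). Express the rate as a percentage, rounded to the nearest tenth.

38.4%

Num → 112
Eligible (known) → 112 + 11 + 57 + 26 + 20 = 226
e = 226 / (226 + 78) = 226 / 304 = 0.7434
Estimated eligible among unknowns → 0.7434 × 88 = 65.42
Base → 226 + 65.42 = 291.42
RR3 = 112 / 291.42 = 0.3843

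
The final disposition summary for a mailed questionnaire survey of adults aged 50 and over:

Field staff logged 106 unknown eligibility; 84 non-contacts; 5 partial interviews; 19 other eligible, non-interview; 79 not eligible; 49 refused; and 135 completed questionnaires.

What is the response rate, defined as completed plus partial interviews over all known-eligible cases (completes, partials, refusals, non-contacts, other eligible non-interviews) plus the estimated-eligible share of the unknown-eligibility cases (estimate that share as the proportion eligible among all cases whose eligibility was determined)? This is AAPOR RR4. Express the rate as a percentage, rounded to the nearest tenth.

Numerator = 135 + 5 = 140
Determined eligible = 135 + 5 + 49 + 84 + 19 = 292
e = 292 / (292 + 79) = 292 / 371 = 0.7871
Eligible share of unknowns = 0.7871 × 106 = 83.43
Denominator = 292 + 83.43 = 375.43
RR4 = 140 / 375.43 = 0.3729

37.3%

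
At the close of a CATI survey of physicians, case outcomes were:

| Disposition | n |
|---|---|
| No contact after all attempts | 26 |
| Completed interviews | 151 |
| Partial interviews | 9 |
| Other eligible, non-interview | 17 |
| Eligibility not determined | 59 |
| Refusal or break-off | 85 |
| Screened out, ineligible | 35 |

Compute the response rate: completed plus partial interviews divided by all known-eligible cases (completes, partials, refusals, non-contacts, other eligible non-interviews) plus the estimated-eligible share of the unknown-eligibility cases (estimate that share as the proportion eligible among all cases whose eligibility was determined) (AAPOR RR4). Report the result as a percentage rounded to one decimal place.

Num: 151 + 9 = 160
Eligible (known): 151 + 9 + 85 + 26 + 17 = 288
e = 288 / (288 + 35) = 288 / 323 = 0.8916
Estimated eligible among unknowns: 0.8916 × 59 = 52.60
Denominator: 288 + 52.60 = 340.60
RR4 = 160 / 340.60 = 0.4698

47.0%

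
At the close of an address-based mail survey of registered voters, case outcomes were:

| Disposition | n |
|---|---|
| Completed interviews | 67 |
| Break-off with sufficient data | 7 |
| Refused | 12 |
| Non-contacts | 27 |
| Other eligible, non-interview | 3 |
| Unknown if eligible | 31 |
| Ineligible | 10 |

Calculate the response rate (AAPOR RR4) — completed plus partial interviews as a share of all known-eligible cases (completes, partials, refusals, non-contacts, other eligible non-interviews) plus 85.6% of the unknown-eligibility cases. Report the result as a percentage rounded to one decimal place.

51.9%

Numerator: 67 + 7 = 74
Determined eligible: 67 + 7 + 12 + 27 + 3 = 116
Eligible share of unknowns: 0.8560 × 31 = 26.54
Denominator: 116 + 26.54 = 142.54
RR4 = 74 / 142.54 = 0.5192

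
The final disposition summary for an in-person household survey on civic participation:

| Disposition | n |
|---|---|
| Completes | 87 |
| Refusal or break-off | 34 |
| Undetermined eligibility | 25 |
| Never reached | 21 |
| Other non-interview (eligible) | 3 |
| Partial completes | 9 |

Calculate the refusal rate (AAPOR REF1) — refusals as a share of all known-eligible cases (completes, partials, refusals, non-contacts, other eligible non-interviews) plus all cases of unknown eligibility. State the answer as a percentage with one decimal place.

Top = 34
Base = 87 + 9 + 34 + 21 + 3 + 25 = 179
REF1 = 34 / 179 = 0.1899

19.0%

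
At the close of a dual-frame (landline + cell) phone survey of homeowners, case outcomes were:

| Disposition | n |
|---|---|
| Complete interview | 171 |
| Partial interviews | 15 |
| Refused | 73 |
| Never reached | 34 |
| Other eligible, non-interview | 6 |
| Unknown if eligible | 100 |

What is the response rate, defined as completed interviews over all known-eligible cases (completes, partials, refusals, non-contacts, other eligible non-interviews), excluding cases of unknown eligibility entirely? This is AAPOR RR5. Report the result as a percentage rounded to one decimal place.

Num → 171
Denominator → 171 + 15 + 73 + 34 + 6 = 299
RR5 = 171 / 299 = 0.5719

57.2%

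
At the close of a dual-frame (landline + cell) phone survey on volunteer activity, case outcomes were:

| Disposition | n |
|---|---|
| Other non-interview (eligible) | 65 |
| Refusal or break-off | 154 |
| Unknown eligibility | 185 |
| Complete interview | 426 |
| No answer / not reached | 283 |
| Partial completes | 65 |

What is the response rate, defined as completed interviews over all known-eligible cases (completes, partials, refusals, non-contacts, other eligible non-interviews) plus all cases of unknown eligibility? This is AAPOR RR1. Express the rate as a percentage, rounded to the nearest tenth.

Numerator → 426
Denominator → 426 + 65 + 154 + 283 + 65 + 185 = 1178
RR1 = 426 / 1178 = 0.3616

36.2%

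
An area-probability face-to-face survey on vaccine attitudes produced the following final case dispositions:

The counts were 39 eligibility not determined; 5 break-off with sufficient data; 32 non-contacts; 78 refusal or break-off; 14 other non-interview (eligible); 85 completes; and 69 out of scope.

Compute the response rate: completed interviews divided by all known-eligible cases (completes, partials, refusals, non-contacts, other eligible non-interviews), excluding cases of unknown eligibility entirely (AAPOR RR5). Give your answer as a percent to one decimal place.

39.7%

Num: 85
Base: 85 + 5 + 78 + 32 + 14 = 214
RR5 = 85 / 214 = 0.3972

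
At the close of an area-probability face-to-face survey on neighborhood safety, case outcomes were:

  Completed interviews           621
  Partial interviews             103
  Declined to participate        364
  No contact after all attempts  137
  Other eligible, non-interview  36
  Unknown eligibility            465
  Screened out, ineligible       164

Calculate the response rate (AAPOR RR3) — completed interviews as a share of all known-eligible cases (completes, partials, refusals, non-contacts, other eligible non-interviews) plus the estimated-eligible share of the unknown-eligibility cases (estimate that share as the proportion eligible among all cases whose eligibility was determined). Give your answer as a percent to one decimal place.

37.1%

Num → 621
Known eligible → 621 + 103 + 364 + 137 + 36 = 1261
e = 1261 / (1261 + 164) = 1261 / 1425 = 0.8849
e × U → 0.8849 × 465 = 411.48
Denom → 1261 + 411.48 = 1672.48
RR3 = 621 / 1672.48 = 0.3713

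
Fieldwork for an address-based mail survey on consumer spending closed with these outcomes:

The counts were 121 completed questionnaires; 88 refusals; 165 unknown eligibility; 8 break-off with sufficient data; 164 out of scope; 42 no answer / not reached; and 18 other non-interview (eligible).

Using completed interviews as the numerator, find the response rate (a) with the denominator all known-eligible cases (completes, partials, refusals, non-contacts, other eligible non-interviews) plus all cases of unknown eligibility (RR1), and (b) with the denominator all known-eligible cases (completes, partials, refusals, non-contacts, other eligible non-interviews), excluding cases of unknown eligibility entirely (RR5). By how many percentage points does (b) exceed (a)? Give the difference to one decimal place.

16.3

Numerator → 121
Denom → 121 + 8 + 88 + 42 + 18 + 165 = 442
RR1 = 121 / 442 = 0.2738
Denom → 121 + 8 + 88 + 42 + 18 = 277
RR5 = 121 / 277 = 0.4368
Difference = 43.68 − 27.38 = 16.30 percentage points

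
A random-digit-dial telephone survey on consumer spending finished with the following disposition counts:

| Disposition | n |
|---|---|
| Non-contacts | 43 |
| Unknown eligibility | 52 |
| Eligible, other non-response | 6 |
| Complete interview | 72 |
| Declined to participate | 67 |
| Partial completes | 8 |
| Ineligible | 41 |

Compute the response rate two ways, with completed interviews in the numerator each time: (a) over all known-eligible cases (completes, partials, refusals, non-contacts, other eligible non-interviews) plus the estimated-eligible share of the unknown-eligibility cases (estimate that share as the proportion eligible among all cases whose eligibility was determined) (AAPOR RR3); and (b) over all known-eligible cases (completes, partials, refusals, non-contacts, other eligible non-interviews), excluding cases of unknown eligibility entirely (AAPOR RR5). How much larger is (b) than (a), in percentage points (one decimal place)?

Top: 72
Eligible (known): 72 + 8 + 67 + 43 + 6 = 196
e = 196 / (196 + 41) = 196 / 237 = 0.8270
e × U: 0.8270 × 52 = 43.00
Denominator: 196 + 43.00 = 239.00
RR3 = 72 / 239.00 = 0.3013
Denominator: 72 + 8 + 67 + 43 + 6 = 196
RR5 = 72 / 196 = 0.3673
Difference = 36.73 − 30.13 = 6.60 percentage points

6.6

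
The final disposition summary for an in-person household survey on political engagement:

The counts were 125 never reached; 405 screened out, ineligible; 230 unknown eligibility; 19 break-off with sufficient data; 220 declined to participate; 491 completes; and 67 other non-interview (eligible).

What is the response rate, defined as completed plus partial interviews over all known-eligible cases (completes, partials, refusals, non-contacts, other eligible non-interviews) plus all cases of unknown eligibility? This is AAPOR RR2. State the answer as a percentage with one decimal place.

44.3%

Top: 491 + 19 = 510
Denominator: 491 + 19 + 220 + 125 + 67 + 230 = 1152
RR2 = 510 / 1152 = 0.4427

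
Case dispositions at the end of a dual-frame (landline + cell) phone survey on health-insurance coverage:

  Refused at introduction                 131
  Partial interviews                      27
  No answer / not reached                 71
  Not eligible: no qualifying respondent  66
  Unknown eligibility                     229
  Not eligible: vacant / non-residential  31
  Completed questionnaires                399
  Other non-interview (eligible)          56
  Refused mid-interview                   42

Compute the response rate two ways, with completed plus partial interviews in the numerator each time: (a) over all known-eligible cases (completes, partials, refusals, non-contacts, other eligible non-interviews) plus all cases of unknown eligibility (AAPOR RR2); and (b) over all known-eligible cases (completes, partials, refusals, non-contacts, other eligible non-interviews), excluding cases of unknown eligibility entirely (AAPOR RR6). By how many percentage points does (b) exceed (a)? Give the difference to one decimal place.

14.1

Refused = 131 + 42 = 173
Screened out, ineligible = 66 + 31 = 97
Top → 399 + 27 = 426
Base → 399 + 27 + 173 + 71 + 56 + 229 = 955
RR2 = 426 / 955 = 0.4461
Base → 399 + 27 + 173 + 71 + 56 = 726
RR6 = 426 / 726 = 0.5868
Difference = 58.68 − 44.61 = 14.07 percentage points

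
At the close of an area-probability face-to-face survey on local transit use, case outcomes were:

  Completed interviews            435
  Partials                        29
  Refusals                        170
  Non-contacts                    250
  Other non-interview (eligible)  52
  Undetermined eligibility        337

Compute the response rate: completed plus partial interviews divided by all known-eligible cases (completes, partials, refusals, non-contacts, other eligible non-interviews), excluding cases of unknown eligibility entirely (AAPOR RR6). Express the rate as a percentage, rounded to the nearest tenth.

Num = 435 + 29 = 464
Denominator = 435 + 29 + 170 + 250 + 52 = 936
RR6 = 464 / 936 = 0.4957

49.6%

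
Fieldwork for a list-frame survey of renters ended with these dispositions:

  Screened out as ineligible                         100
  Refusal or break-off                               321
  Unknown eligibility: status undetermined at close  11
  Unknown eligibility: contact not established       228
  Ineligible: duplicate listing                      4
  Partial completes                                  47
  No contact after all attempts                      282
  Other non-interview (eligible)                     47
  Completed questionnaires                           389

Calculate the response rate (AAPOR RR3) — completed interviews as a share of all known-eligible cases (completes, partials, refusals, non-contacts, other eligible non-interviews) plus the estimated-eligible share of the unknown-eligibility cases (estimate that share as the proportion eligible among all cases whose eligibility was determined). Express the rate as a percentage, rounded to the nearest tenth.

29.8%

Unknown eligibility = 228 + 11 = 239
Ineligible = 100 + 4 = 104
Numerator = 389
Determined eligible = 389 + 47 + 321 + 282 + 47 = 1086
e = 1086 / (1086 + 104) = 1086 / 1190 = 0.9126
Eligible share of unknowns = 0.9126 × 239 = 218.11
Denominator = 1086 + 218.11 = 1304.11
RR3 = 389 / 1304.11 = 0.2983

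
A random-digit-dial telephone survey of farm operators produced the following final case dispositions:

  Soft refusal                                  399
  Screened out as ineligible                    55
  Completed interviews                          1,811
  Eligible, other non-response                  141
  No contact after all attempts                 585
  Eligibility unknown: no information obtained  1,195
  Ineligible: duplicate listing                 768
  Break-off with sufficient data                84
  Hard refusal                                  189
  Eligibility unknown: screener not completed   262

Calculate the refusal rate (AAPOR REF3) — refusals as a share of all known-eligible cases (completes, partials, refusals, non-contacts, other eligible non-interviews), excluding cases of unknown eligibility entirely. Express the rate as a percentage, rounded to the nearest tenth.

Declined to participate = 189 + 399 = 588
Undetermined eligibility = 262 + 1195 = 1457
Not eligible = 55 + 768 = 823
Numerator = 588
Denom = 1811 + 84 + 588 + 585 + 141 = 3209
REF3 = 588 / 3209 = 0.1832

18.3%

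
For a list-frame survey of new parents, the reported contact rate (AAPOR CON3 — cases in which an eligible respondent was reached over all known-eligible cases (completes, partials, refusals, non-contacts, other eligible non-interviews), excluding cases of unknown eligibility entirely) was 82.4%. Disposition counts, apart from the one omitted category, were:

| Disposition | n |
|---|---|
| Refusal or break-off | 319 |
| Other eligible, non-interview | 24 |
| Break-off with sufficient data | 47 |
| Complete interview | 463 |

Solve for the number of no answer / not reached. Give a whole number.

Numerator → 463 + 47 + 319 + 24 = 853
CON3 = 853 / D = 0.824
D = 853 / 0.824 = 1035.2
Rest of base = 853
no answer / not reached = 1035.2 − 853 ≈ 182

182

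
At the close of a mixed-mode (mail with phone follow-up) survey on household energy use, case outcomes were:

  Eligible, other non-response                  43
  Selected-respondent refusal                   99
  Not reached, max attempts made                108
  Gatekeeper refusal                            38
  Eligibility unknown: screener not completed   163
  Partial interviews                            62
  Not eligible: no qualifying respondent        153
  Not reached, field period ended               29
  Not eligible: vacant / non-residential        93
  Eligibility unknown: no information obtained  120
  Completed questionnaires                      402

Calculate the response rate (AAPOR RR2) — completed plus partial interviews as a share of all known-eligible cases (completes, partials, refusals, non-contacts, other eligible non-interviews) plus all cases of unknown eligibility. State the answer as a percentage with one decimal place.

43.6%

Refused = 38 + 99 = 137
No answer / not reached = 29 + 108 = 137
Undetermined eligibility = 163 + 120 = 283
Screened out, ineligible = 153 + 93 = 246
Top → 402 + 62 = 464
Base → 402 + 62 + 137 + 137 + 43 + 283 = 1064
RR2 = 464 / 1064 = 0.4361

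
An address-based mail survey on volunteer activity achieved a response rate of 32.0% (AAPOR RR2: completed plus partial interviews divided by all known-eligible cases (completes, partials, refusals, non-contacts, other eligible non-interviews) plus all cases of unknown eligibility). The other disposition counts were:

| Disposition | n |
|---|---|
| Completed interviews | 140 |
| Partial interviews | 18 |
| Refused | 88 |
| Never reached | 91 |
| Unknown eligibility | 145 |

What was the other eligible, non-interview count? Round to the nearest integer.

Top → 140 + 18 = 158
RR2 = 158 / D = 0.320
D = 158 / 0.320 = 493.8
Other denominator terms total 482
other eligible, non-interview = 493.8 − 482 ≈ 12

12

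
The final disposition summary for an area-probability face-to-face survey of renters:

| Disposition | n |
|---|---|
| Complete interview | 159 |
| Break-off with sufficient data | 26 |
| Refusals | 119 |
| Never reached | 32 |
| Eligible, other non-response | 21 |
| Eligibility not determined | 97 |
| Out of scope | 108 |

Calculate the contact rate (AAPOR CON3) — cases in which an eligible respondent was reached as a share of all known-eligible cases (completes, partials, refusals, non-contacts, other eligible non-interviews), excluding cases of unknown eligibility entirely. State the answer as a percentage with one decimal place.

91.0%

Num = 159 + 26 + 119 + 21 = 325
Base = 159 + 26 + 119 + 32 + 21 = 357
CON3 = 325 / 357 = 0.9104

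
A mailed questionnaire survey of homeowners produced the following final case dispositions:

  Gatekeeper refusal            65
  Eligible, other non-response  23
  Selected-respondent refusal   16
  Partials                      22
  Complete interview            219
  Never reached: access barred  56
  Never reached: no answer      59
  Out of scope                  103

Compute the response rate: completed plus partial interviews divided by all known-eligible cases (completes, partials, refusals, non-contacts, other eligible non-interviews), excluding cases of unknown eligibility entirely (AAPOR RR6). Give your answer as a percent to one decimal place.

Refusals = 65 + 16 = 81
No contact after all attempts = 59 + 56 = 115
Numerator → 219 + 22 = 241
Denominator → 219 + 22 + 81 + 115 + 23 = 460
RR6 = 241 / 460 = 0.5239

52.4%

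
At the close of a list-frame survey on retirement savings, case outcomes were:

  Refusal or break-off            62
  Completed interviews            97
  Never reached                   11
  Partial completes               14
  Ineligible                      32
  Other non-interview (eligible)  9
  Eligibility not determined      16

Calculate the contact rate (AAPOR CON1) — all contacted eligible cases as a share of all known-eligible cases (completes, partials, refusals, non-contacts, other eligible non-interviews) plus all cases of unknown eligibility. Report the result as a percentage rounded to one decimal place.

87.1%

Num = 97 + 14 + 62 + 9 = 182
Base = 97 + 14 + 62 + 11 + 9 + 16 = 209
CON1 = 182 / 209 = 0.8708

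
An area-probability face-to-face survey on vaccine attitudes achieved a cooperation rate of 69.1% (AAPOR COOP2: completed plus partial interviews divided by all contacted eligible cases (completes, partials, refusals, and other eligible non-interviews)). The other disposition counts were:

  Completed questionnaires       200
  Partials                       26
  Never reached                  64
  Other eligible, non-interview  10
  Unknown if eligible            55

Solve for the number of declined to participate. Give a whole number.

Numerator → 200 + 26 = 226
COOP2 = 226 / D = 0.691
D = 226 / 0.691 = 327.1
Remaining denominator categories sum to 236
declined to participate = 327.1 − 236 ≈ 91

91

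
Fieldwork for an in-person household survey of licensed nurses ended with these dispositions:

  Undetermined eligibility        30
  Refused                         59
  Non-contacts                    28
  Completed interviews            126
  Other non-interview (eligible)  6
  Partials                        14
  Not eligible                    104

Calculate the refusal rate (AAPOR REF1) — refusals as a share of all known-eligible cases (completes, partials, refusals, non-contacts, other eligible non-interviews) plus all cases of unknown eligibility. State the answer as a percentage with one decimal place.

Top = 59
Denom = 126 + 14 + 59 + 28 + 6 + 30 = 263
REF1 = 59 / 263 = 0.2243

22.4%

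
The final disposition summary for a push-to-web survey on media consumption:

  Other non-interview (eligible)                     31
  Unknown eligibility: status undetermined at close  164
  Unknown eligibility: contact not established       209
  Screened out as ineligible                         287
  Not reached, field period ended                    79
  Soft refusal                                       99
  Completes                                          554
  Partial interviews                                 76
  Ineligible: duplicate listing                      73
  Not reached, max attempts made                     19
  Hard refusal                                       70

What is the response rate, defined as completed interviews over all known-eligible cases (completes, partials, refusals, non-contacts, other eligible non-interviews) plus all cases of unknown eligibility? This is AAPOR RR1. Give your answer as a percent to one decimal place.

Declined to participate = 70 + 99 = 169
No answer / not reached = 79 + 19 = 98
Eligibility not determined = 209 + 164 = 373
Screened out, ineligible = 287 + 73 = 360
Num = 554
Denom = 554 + 76 + 169 + 98 + 31 + 373 = 1301
RR1 = 554 / 1301 = 0.4258

42.6%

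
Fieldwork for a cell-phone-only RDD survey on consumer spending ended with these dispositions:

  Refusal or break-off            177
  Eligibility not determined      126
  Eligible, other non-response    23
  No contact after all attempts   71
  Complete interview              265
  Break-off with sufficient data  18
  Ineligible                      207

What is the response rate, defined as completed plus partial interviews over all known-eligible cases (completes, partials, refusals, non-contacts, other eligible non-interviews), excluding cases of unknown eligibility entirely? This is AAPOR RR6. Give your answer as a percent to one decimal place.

Top: 265 + 18 = 283
Base: 265 + 18 + 177 + 71 + 23 = 554
RR6 = 283 / 554 = 0.5108

51.1%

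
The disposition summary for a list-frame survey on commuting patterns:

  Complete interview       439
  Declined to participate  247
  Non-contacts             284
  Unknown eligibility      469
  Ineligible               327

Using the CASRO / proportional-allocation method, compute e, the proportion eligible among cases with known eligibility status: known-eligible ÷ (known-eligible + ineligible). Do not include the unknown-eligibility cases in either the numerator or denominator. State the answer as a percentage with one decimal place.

74.8%

Eligible (known): 439 + 247 + 284 = 970
e = 970 / (970 + 327) = 970 / 1297 = 0.7479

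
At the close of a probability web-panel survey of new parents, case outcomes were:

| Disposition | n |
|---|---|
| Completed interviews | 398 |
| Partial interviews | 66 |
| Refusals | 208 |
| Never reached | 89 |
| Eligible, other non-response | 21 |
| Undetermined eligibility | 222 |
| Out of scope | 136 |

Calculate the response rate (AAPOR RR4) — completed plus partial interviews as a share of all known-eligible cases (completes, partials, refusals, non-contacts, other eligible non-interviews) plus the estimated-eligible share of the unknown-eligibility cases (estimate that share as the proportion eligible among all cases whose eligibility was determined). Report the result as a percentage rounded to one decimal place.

47.8%

Top = 398 + 66 = 464
Known eligible = 398 + 66 + 208 + 89 + 21 = 782
e = 782 / (782 + 136) = 782 / 918 = 0.8519
e × U = 0.8519 × 222 = 189.12
Denominator = 782 + 189.12 = 971.12
RR4 = 464 / 971.12 = 0.4778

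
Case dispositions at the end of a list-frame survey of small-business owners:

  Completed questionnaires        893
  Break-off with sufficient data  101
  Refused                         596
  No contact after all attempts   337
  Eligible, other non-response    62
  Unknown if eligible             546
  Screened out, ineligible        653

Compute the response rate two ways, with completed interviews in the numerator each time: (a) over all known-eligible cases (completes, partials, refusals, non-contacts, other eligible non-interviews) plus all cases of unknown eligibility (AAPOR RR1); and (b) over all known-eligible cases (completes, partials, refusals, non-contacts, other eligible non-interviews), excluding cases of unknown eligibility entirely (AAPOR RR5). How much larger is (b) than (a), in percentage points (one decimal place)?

Top → 893
Denom → 893 + 101 + 596 + 337 + 62 + 546 = 2535
RR1 = 893 / 2535 = 0.3523
Denom → 893 + 101 + 596 + 337 + 62 = 1989
RR5 = 893 / 1989 = 0.4490
Difference = 44.90 − 35.23 = 9.67 percentage points

9.7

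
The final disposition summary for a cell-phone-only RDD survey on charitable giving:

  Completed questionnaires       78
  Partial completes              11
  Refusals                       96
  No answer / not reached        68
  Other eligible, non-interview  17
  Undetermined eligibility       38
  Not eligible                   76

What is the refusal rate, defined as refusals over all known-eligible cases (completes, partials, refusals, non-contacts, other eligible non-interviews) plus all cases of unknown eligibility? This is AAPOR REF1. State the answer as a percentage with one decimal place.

31.2%

Numerator → 96
Base → 78 + 11 + 96 + 68 + 17 + 38 = 308
REF1 = 96 / 308 = 0.3117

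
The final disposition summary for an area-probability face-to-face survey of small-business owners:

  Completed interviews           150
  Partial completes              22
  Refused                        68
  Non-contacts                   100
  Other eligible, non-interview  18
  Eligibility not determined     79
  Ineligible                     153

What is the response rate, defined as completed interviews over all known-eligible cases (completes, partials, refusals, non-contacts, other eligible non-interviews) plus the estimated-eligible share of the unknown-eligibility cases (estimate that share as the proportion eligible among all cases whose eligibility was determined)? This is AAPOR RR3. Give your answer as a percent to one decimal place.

Numerator → 150
Determined eligible → 150 + 22 + 68 + 100 + 18 = 358
e = 358 / (358 + 153) = 358 / 511 = 0.7006
Eligible share of unknowns → 0.7006 × 79 = 55.35
Base → 358 + 55.35 = 413.35
RR3 = 150 / 413.35 = 0.3629

36.3%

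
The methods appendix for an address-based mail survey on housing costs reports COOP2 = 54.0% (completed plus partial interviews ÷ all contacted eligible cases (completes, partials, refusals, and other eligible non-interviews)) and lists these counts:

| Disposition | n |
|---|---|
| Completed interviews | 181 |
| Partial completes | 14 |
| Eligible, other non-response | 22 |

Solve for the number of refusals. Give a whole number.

144

Numerator → 181 + 14 = 195
COOP2 = 195 / D = 0.540
D = 195 / 0.540 = 361.1
Other denominator terms total 217
refusals = 361.1 − 217 ≈ 144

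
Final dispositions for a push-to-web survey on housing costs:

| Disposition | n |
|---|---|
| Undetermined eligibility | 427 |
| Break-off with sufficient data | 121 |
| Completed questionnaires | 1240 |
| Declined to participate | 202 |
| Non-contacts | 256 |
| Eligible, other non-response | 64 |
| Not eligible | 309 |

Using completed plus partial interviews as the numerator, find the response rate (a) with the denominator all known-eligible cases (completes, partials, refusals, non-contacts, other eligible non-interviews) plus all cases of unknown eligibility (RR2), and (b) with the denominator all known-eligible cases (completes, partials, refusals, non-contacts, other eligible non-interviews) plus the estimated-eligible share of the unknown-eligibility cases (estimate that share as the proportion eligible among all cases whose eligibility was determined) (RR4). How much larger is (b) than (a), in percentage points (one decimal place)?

1.6

Num → 1240 + 121 = 1361
Denominator → 1240 + 121 + 202 + 256 + 64 + 427 = 2310
RR2 = 1361 / 2310 = 0.5892
Determined eligible → 1240 + 121 + 202 + 256 + 64 = 1883
e = 1883 / (1883 + 309) = 1883 / 2192 = 0.8590
e × U → 0.8590 × 427 = 366.79
Denominator → 1883 + 366.79 = 2249.79
RR4 = 1361 / 2249.79 = 0.6049
Difference = 60.49 − 58.92 = 1.57 percentage points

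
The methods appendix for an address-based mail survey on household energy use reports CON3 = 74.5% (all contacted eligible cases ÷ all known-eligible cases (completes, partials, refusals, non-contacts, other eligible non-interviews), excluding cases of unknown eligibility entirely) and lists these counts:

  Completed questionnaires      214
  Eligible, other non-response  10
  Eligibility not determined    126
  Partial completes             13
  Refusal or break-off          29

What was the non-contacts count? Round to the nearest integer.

Num → 214 + 13 + 29 + 10 = 266
CON3 = 266 / D = 0.745
D = 266 / 0.745 = 357.0
Remaining denominator categories sum to 266
non-contacts = 357.0 − 266 ≈ 91

91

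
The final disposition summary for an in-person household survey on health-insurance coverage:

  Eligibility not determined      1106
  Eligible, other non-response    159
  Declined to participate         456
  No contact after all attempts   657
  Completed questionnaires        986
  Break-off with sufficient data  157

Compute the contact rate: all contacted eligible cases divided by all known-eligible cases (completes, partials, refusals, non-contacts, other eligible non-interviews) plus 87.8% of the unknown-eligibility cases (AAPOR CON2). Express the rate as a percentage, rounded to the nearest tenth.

51.9%

Num → 986 + 157 + 456 + 159 = 1758
Known eligible → 986 + 157 + 456 + 657 + 159 = 2415
Eligible share of unknowns → 0.8780 × 1106 = 971.07
Base → 2415 + 971.07 = 3386.07
CON2 = 1758 / 3386.07 = 0.5192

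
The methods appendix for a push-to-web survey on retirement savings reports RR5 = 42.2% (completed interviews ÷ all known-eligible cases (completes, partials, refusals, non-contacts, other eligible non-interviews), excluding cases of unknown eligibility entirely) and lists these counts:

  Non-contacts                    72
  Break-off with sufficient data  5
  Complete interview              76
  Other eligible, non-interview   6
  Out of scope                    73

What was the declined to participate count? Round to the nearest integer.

RR5 = 76 / D = 0.422
D = 76 / 0.422 = 180.1
Rest of base = 159
declined to participate = 180.1 − 159 ≈ 21

21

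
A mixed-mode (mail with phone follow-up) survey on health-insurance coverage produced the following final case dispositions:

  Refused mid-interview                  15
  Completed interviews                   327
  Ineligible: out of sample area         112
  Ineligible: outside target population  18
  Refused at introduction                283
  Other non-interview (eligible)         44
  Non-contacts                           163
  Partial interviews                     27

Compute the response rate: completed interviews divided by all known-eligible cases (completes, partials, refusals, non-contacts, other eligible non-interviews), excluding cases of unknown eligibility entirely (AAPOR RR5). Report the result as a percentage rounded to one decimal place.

38.1%

Declined to participate = 283 + 15 = 298
Ineligible = 18 + 112 = 130
Numerator → 327
Denominator → 327 + 27 + 298 + 163 + 44 = 859
RR5 = 327 / 859 = 0.3807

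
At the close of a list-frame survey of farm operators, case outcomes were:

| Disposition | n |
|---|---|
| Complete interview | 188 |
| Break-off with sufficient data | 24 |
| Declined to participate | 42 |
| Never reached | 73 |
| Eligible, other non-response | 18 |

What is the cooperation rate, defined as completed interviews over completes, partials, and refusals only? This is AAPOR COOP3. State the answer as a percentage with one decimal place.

74.0%

Top → 188
Base → 188 + 24 + 42 = 254
COOP3 = 188 / 254 = 0.7402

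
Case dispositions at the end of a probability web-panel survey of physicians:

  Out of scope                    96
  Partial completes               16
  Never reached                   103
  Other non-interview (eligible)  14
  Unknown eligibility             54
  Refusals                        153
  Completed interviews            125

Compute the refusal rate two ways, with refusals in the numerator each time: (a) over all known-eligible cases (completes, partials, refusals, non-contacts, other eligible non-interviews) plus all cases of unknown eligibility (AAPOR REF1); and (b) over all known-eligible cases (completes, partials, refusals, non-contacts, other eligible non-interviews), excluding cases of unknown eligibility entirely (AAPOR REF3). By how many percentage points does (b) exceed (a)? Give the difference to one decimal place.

Top: 153
Denom: 125 + 16 + 153 + 103 + 14 + 54 = 465
REF1 = 153 / 465 = 0.3290
Denom: 125 + 16 + 153 + 103 + 14 = 411
REF3 = 153 / 411 = 0.3723
Difference = 37.23 − 32.90 = 4.33 percentage points

4.3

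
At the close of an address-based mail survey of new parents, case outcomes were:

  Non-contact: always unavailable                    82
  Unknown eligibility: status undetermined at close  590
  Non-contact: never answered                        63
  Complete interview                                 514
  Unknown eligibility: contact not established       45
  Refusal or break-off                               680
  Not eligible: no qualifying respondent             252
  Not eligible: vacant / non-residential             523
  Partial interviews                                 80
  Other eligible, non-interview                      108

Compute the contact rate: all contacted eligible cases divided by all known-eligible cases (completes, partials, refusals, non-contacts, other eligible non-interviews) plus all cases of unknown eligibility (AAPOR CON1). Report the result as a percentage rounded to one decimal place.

63.9%

Non-contacts = 63 + 82 = 145
Eligibility not determined = 45 + 590 = 635
Screened out, ineligible = 252 + 523 = 775
Num = 514 + 80 + 680 + 108 = 1382
Denominator = 514 + 80 + 680 + 145 + 108 + 635 = 2162
CON1 = 1382 / 2162 = 0.6392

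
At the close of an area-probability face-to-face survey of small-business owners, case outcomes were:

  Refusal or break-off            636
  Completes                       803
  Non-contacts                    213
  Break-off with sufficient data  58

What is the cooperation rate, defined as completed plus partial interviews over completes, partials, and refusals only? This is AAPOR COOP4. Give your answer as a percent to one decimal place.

57.5%

Num = 803 + 58 = 861
Denominator = 803 + 58 + 636 = 1497
COOP4 = 861 / 1497 = 0.5752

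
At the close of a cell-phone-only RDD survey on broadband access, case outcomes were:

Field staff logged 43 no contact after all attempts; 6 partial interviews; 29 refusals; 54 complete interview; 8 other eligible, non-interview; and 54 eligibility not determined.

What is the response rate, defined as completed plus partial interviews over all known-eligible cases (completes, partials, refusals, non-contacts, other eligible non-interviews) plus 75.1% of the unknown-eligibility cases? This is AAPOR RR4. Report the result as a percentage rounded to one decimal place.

33.2%

Numerator → 54 + 6 = 60
Eligible (known) → 54 + 6 + 29 + 43 + 8 = 140
e × U → 0.7510 × 54 = 40.55
Denom → 140 + 40.55 = 180.55
RR4 = 60 / 180.55 = 0.3323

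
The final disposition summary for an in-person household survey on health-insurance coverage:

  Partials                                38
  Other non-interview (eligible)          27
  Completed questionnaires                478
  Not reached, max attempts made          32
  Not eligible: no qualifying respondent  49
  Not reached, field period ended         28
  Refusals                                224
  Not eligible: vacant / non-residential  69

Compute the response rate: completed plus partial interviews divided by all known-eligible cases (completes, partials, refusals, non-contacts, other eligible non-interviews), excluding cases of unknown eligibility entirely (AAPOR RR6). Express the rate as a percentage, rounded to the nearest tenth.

No answer / not reached = 28 + 32 = 60
Screened out, ineligible = 49 + 69 = 118
Numerator: 478 + 38 = 516
Denom: 478 + 38 + 224 + 60 + 27 = 827
RR6 = 516 / 827 = 0.6239

62.4%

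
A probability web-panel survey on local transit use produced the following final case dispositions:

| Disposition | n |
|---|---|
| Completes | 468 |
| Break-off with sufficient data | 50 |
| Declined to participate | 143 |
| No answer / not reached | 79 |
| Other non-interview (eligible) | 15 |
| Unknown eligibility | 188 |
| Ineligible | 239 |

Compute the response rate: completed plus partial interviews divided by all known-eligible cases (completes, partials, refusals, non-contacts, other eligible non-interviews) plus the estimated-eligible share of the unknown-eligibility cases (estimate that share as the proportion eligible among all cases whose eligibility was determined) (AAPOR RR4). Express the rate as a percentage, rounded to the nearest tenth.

Top: 468 + 50 = 518
Determined eligible: 468 + 50 + 143 + 79 + 15 = 755
e = 755 / (755 + 239) = 755 / 994 = 0.7596
Estimated eligible among unknowns: 0.7596 × 188 = 142.80
Base: 755 + 142.80 = 897.80
RR4 = 518 / 897.80 = 0.5770

57.7%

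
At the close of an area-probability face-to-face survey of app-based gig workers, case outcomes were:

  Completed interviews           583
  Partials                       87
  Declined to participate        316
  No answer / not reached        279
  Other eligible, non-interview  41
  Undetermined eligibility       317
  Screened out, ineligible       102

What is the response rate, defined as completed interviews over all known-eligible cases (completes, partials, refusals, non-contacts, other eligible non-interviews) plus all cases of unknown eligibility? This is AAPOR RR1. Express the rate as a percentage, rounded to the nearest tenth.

Num: 583
Base: 583 + 87 + 316 + 279 + 41 + 317 = 1623
RR1 = 583 / 1623 = 0.3592

35.9%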